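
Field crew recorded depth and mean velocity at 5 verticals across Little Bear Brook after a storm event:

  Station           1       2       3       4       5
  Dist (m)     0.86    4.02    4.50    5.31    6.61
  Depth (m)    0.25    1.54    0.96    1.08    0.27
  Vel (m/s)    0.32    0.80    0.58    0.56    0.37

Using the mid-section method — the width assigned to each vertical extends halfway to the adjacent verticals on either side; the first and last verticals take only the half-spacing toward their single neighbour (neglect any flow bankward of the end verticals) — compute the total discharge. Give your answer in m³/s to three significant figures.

w_1 = (4.02 − 0.86)/2 = 1.58 m; q_1 = 0.32 × 0.25 × 1.58 = 0.1264 m³/s
w_2 = (4.50 − 0.86)/2 = 1.82 m; q_2 = 0.80 × 1.54 × 1.82 = 2.242 m³/s
w_3 = (5.31 − 4.02)/2 = 0.645 m; q_3 = 0.58 × 0.96 × 0.645 = 0.3591 m³/s
w_4 = (6.61 − 4.50)/2 = 1.055 m; q_4 = 0.56 × 1.08 × 1.055 = 0.6381 m³/s
w_5 = (6.61 − 5.31)/2 = 0.65 m; q_5 = 0.37 × 0.27 × 0.65 = 0.06494 m³/s
Q = Σ qᵢ = 3.431 m³/s

3.43 m³/s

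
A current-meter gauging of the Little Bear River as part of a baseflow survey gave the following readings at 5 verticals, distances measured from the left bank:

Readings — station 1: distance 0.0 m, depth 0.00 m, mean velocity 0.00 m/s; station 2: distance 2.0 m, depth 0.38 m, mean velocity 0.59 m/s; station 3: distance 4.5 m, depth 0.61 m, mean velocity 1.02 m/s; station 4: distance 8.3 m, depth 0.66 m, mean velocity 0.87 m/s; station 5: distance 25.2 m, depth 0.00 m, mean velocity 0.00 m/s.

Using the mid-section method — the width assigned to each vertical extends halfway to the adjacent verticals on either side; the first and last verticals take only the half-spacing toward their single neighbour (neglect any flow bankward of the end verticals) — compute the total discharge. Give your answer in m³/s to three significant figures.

w_2 = (4.5 − 0.0)/2 = 2.25 m; q_2 = 0.59 × 0.38 × 2.25 = 0.5045 m³/s
w_3 = (8.3 − 2.0)/2 = 3.15 m; q_3 = 1.02 × 0.61 × 3.15 = 1.960 m³/s
w_4 = (25.2 − 4.5)/2 = 10.35 m; q_4 = 0.87 × 0.66 × 10.35 = 5.943 m³/s
Stations 1, 5 contribute zero (depth or velocity is 0).
Q = Σ qᵢ = 8.407 m³/s

8.41 m³/s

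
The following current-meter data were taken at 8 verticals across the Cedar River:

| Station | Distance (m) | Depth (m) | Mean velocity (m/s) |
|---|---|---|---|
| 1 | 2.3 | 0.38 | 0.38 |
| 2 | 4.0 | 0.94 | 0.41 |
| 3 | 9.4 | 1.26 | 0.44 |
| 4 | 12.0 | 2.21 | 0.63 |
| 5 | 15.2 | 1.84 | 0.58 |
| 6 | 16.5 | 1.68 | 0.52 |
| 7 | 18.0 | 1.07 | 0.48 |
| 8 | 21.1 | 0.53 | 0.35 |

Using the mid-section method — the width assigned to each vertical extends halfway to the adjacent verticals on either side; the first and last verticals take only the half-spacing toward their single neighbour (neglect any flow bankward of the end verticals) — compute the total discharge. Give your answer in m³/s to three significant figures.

w_1 = (4.0 − 2.3)/2 = 0.85 m; q_1 = 0.38 × 0.38 × 0.85 = 0.1227 m³/s
w_2 = (9.4 − 2.3)/2 = 3.55 m; q_2 = 0.41 × 0.94 × 3.55 = 1.368 m³/s
w_3 = (12.0 − 4.0)/2 = 4 m; q_3 = 0.44 × 1.26 × 4 = 2.218 m³/s
w_4 = (15.2 − 9.4)/2 = 2.9 m; q_4 = 0.63 × 2.21 × 2.9 = 4.038 m³/s
w_5 = (16.5 − 12.0)/2 = 2.25 m; q_5 = 0.58 × 1.84 × 2.25 = 2.401 m³/s
w_6 = (18.0 − 15.2)/2 = 1.4 m; q_6 = 0.52 × 1.68 × 1.4 = 1.223 m³/s
w_7 = (21.1 − 16.5)/2 = 2.3 m; q_7 = 0.48 × 1.07 × 2.3 = 1.181 m³/s
w_8 = (21.1 − 18.0)/2 = 1.55 m; q_8 = 0.35 × 0.53 × 1.55 = 0.2875 m³/s
Q = Σ qᵢ = 12.84 m³/s

12.8 m³/s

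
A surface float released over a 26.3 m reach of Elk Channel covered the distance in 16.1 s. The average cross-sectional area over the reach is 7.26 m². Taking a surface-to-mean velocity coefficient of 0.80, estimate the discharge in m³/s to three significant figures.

9.49 m³/s

v_surface = L / t̄ = 26.3 / 16.1 = 1.634 m/s
v_mean = 0.80 × 1.634 = 1.307 m/s
Q = A × v_mean = 7.26 × 1.307 = 9.488 m³/s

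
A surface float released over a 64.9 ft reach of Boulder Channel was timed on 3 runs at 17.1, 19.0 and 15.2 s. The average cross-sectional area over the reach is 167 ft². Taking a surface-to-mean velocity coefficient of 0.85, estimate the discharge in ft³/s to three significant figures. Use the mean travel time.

t̄ = (17.1 + 19.0 + 15.2) / 3 = 17.1 s
v_surface = L / t̄ = 64.9 / 17.1 = 3.795 ft/s
v_mean = 0.85 × 3.795 = 3.226 ft/s
Q = A × v_mean = 167 × 3.226 = 538.7 ft³/s

539 ft³/s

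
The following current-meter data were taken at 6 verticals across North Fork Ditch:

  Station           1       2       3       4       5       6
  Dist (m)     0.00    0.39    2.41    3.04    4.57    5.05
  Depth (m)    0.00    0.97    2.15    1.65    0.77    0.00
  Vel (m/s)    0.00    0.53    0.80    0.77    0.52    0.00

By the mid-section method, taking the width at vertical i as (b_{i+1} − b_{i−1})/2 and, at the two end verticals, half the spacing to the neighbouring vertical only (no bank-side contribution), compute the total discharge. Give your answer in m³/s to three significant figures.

w_2 = (2.41 − 0.00)/2 = 1.205 m; q_2 = 0.53 × 0.97 × 1.205 = 0.6195 m³/s
w_3 = (3.04 − 0.39)/2 = 1.325 m; q_3 = 0.80 × 2.15 × 1.325 = 2.279 m³/s
w_4 = (4.57 − 2.41)/2 = 1.08 m; q_4 = 0.77 × 1.65 × 1.08 = 1.372 m³/s
w_5 = (5.05 − 3.04)/2 = 1.005 m; q_5 = 0.52 × 0.77 × 1.005 = 0.4024 m³/s
Stations 1, 6 contribute zero (depth or velocity is 0).
Q = Σ qᵢ = 4.673 m³/s

4.67 m³/s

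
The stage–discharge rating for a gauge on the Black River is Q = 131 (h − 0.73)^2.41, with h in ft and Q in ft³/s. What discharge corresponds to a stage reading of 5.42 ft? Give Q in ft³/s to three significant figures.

Q = 131 × (5.42 − 0.73)^2.41 = 131 × 4.69^2.41 = 5430 ft³/s

5430 ft³/s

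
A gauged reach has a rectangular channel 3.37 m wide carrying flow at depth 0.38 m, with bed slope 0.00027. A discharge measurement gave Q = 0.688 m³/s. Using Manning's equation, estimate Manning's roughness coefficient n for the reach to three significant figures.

A = b·y = 3.37 × 0.38 = 1.281 m²
P = b + 2y = 3.37 + 2×0.38 = 4.130 m
R = A/P = 1.281/4.130 = 0.3101 m
n = (1/Q)·A·R^(2/3)·S^(1/2) = (1/0.688) × 1.281 × 0.4581 × 0.01643 = 0.01401

0.0140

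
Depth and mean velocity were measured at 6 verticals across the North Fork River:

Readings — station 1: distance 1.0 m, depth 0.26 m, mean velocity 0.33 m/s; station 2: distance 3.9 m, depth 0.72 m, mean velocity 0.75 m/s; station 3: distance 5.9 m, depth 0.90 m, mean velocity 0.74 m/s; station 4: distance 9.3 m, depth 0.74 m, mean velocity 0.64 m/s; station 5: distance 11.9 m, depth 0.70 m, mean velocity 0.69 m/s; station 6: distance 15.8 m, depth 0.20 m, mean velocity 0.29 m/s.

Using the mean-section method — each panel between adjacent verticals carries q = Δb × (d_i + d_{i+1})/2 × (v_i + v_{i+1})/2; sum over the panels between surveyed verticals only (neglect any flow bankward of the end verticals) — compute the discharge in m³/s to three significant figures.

6.00 m³/s

Panel 1-2: Δb = 2.9 m, d̄ = (0.26+0.72)/2 = 0.49, v̄ = (0.33+0.75)/2 = 0.54 → q = 2.9×0.49×0.54 = 0.7673 m³/s
Panel 2-3: Δb = 2 m, d̄ = (0.72+0.90)/2 = 0.81, v̄ = (0.75+0.74)/2 = 0.745 → q = 2×0.81×0.745 = 1.207 m³/s
Panel 3-4: Δb = 3.4 m, d̄ = (0.90+0.74)/2 = 0.82, v̄ = (0.74+0.64)/2 = 0.69 → q = 3.4×0.82×0.69 = 1.924 m³/s
Panel 4-5: Δb = 2.6 m, d̄ = (0.74+0.70)/2 = 0.72, v̄ = (0.64+0.69)/2 = 0.665 → q = 2.6×0.72×0.665 = 1.245 m³/s
Panel 5-6: Δb = 3.9 m, d̄ = (0.70+0.20)/2 = 0.45, v̄ = (0.69+0.29)/2 = 0.49 → q = 3.9×0.45×0.49 = 0.8600 m³/s
Q = Σ q = 6.003 m³/s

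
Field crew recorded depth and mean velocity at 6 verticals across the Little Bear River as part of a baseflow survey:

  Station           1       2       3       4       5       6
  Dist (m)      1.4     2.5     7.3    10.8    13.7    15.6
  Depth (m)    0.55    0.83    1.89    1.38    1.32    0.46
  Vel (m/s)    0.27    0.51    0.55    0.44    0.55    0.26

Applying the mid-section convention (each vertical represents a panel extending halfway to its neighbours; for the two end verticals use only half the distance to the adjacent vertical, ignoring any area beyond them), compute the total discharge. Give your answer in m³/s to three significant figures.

w_1 = (2.5 − 1.4)/2 = 0.55 m; q_1 = 0.27 × 0.55 × 0.55 = 0.08168 m³/s
w_2 = (7.3 − 1.4)/2 = 2.95 m; q_2 = 0.51 × 0.83 × 2.95 = 1.249 m³/s
w_3 = (10.8 − 2.5)/2 = 4.15 m; q_3 = 0.55 × 1.89 × 4.15 = 4.314 m³/s
w_4 = (13.7 − 7.3)/2 = 3.2 m; q_4 = 0.44 × 1.38 × 3.2 = 1.943 m³/s
w_5 = (15.6 − 10.8)/2 = 2.4 m; q_5 = 0.55 × 1.32 × 2.4 = 1.742 m³/s
w_6 = (15.6 − 13.7)/2 = 0.95 m; q_6 = 0.26 × 0.46 × 0.95 = 0.1136 m³/s
Q = Σ qᵢ = 9.443 m³/s

9.44 m³/s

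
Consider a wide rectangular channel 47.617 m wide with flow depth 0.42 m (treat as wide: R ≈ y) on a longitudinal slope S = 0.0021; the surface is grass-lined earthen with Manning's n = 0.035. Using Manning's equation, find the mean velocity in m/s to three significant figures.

A = b·y = 47.617 × 0.42 = 20.00 m²
Wide channel: R ≈ y = 0.42 m
Q = (1/n)·A·R^(2/3)·S^(1/2) = (1/0.035) × 20.00 × 0.4200^(2/3) × 0.0021^(1/2) = 14.69 m³/s
V = Q/A = 14.69/20.00 = 0.7343 m/s

0.734 m/s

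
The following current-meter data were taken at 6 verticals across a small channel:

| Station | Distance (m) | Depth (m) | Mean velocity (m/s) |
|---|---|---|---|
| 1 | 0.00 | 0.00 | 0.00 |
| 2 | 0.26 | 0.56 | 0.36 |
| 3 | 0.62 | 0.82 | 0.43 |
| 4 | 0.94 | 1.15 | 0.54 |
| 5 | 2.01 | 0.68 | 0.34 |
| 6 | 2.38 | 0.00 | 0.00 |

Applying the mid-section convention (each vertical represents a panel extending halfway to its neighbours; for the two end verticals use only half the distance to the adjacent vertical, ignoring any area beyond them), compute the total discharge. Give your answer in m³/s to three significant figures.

0.780 m³/s

w_2 = (0.62 − 0.00)/2 = 0.31 m; q_2 = 0.36 × 0.56 × 0.31 = 0.06250 m³/s
w_3 = (0.94 − 0.26)/2 = 0.34 m; q_3 = 0.43 × 0.82 × 0.34 = 0.1199 m³/s
w_4 = (2.01 − 0.62)/2 = 0.695 m; q_4 = 0.54 × 1.15 × 0.695 = 0.4316 m³/s
w_5 = (2.38 − 0.94)/2 = 0.72 m; q_5 = 0.34 × 0.68 × 0.72 = 0.1665 m³/s
Stations 1, 6 contribute zero (depth or velocity is 0).
Q = Σ qᵢ = 0.7804 m³/s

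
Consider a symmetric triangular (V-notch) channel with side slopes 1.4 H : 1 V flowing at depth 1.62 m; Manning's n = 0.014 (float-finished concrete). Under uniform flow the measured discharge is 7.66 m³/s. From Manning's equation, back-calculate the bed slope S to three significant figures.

0.00149

A = z·y² = 1.4×1.62² = 3.674 m²
P = 2y√(1+z²) = 2×1.62×√(1+1.4²) = 5.574 m
R = A/P = 3.674/5.574 = 0.6591 m
S = (Q·n / (1·A·R^(2/3)))² = (7.66×0.014 / (1×3.674×0.7574))² = 0.001485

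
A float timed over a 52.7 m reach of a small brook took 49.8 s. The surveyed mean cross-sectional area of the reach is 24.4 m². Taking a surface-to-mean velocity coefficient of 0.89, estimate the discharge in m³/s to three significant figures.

23.0 m³/s

v_surface = L / t̄ = 52.7 / 49.8 = 1.058 m/s
v_mean = 0.89 × 1.058 = 0.9418 m/s
Q = A × v_mean = 24.4 × 0.9418 = 22.98 m³/s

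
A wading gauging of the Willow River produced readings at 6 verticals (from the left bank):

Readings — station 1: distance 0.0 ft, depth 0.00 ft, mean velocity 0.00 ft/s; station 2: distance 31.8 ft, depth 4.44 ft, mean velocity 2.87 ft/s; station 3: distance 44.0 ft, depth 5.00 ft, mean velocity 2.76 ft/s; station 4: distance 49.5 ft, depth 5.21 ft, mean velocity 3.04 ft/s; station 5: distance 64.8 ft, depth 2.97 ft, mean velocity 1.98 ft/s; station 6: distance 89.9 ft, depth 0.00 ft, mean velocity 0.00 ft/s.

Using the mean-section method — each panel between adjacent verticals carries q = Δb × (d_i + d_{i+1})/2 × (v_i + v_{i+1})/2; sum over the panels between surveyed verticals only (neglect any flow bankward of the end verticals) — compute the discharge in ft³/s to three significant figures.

539 ft³/s

Panel 1-2: Δb = 31.8 ft, d̄ = (0.00+4.44)/2 = 2.22, v̄ = (0.00+2.87)/2 = 1.435 → q = 31.8×2.22×1.435 = 101.3 ft³/s
Panel 2-3: Δb = 12.2 ft, d̄ = (4.44+5.00)/2 = 4.72, v̄ = (2.87+2.76)/2 = 2.815 → q = 12.2×4.72×2.815 = 162.1 ft³/s
Panel 3-4: Δb = 5.5 ft, d̄ = (5.00+5.21)/2 = 5.105, v̄ = (2.76+3.04)/2 = 2.9 → q = 5.5×5.105×2.9 = 81.42 ft³/s
Panel 4-5: Δb = 15.3 ft, d̄ = (5.21+2.97)/2 = 4.09, v̄ = (3.04+1.98)/2 = 2.51 → q = 15.3×4.09×2.51 = 157.1 ft³/s
Panel 5-6: Δb = 25.1 ft, d̄ = (2.97+0.00)/2 = 1.485, v̄ = (1.98+0.00)/2 = 0.99 → q = 25.1×1.485×0.99 = 36.90 ft³/s
Q = Σ q = 538.8 ft³/s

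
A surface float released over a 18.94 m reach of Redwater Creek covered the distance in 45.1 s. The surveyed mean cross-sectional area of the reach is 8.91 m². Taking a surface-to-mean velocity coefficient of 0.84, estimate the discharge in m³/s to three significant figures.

v_surface = L / t̄ = 18.94 / 45.1 = 0.4200 m/s
v_mean = 0.84 × 0.4200 = 0.3528 m/s
Q = A × v_mean = 8.91 × 0.3528 = 3.143 m³/s

3.14 m³/s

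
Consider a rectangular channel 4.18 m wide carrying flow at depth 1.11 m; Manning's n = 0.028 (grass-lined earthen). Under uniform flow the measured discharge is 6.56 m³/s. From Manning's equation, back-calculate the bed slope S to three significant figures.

A = b·y = 4.18 × 1.11 = 4.640 m²
P = b + 2y = 4.18 + 2×1.11 = 6.400 m
R = A/P = 4.640/6.400 = 0.7250 m
S = (Q·n / (1·A·R^(2/3)))² = (6.56×0.028 / (1×4.640×0.8070))² = 0.002406

0.00241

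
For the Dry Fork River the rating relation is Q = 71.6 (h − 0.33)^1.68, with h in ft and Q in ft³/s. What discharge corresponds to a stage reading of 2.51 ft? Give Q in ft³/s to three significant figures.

Q = 71.6 × (2.51 − 0.33)^1.68 = 71.6 × 2.18^1.68 = 265.2 ft³/s

265 ft³/s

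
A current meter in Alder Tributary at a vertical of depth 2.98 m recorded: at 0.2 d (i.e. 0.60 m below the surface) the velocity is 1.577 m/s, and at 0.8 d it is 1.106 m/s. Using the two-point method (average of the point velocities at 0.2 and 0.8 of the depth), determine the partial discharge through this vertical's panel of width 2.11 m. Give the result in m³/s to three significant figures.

v̄ = (1.577 + 1.106) / 2 = 1.342 m/s
q = v̄ × d × w = 1.342 × 2.98 × 2.11 = 8.435 m³/s

8.44 m³/s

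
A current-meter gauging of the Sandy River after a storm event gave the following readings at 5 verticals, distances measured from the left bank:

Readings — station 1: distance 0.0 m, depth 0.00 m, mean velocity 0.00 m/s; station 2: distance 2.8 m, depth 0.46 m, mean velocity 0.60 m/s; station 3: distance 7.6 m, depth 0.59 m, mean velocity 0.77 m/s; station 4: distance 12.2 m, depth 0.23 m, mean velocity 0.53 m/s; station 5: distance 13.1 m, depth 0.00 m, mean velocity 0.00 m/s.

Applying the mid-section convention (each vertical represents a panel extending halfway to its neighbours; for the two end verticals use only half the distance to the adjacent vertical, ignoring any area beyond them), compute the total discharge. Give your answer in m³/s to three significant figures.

3.52 m³/s

w_2 = (7.6 − 0.0)/2 = 3.8 m; q_2 = 0.60 × 0.46 × 3.8 = 1.049 m³/s
w_3 = (12.2 − 2.8)/2 = 4.7 m; q_3 = 0.77 × 0.59 × 4.7 = 2.135 m³/s
w_4 = (13.1 − 7.6)/2 = 2.75 m; q_4 = 0.53 × 0.23 × 2.75 = 0.3352 m³/s
Stations 1, 5 contribute zero (depth or velocity is 0).
Q = Σ qᵢ = 3.519 m³/s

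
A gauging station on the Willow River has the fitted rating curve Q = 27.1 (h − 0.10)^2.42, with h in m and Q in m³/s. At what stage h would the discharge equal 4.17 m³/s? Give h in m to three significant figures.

h − h₀ = (Q/C)^(1/b) = (4.17/27.1)^(1/2.42) = 0.4614 m
h = 0.10 + 0.4614 = 0.5614 m

0.561 m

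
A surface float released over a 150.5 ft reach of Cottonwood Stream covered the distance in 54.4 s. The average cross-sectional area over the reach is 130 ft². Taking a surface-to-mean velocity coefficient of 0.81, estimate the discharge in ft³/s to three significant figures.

v_surface = L / t̄ = 150.5 / 54.4 = 2.767 ft/s
v_mean = 0.81 × 2.767 = 2.241 ft/s
Q = A × v_mean = 130 × 2.241 = 291.3 ft³/s

291 ft³/s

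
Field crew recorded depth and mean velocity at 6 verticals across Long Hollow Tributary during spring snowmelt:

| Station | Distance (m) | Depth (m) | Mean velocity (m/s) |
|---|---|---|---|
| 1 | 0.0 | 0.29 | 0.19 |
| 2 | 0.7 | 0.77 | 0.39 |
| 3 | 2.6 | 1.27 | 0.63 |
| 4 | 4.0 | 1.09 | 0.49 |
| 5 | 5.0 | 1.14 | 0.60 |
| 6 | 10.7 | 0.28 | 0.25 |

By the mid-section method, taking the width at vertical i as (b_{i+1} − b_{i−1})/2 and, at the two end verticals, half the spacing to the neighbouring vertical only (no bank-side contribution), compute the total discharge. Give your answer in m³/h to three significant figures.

w_1 = (0.7 − 0.0)/2 = 0.35 m; q_1 = 0.19 × 0.29 × 0.35 = 0.01929 m³/s
w_2 = (2.6 − 0.0)/2 = 1.3 m; q_2 = 0.39 × 0.77 × 1.3 = 0.3904 m³/s
w_3 = (4.0 − 0.7)/2 = 1.65 m; q_3 = 0.63 × 1.27 × 1.65 = 1.320 m³/s
w_4 = (5.0 − 2.6)/2 = 1.2 m; q_4 = 0.49 × 1.09 × 1.2 = 0.6409 m³/s
w_5 = (10.7 − 4.0)/2 = 3.35 m; q_5 = 0.60 × 1.14 × 3.35 = 2.291 m³/s
w_6 = (10.7 − 5.0)/2 = 2.85 m; q_6 = 0.25 × 0.28 × 2.85 = 0.1995 m³/s
Q = Σ qᵢ = 4.862 m³/s
= 4.862 × 3600 = 17500 m³/h

17500 m³/h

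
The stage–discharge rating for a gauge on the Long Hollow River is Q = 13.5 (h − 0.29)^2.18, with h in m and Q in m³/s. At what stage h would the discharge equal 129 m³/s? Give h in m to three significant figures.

3.11 m

h − h₀ = (Q/C)^(1/b) = (129/13.5)^(1/2.18) = 2.816 m
h = 0.29 + 2.816 = 3.106 m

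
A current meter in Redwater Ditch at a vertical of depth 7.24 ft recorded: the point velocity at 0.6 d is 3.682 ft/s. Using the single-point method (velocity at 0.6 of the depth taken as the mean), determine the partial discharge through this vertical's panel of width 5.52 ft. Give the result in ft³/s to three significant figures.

v̄ = v₀.₆ = 3.682 ft/s
q = v̄ × d × w = 3.682 × 7.24 × 5.52 = 147.2 ft³/s

147 ft³/s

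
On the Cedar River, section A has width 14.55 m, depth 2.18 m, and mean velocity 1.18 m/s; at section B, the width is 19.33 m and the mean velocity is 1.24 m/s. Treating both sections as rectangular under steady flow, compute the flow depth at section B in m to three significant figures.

Q = A₁V₁ = (14.55×2.18) × 1.18 = 37.43 m³/s
d₂ = Q/(b₂ V₂) = 37.43/(19.33×1.24) = 1.562 m

1.56 m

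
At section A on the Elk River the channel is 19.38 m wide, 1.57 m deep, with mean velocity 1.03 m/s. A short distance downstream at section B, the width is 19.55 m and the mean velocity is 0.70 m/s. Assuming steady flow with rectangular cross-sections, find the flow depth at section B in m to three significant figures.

Q = A₁V₁ = (19.38×1.57) × 1.03 = 31.34 m³/s
d₂ = Q/(b₂ V₂) = 31.34/(19.55×0.70) = 2.290 m

2.29 m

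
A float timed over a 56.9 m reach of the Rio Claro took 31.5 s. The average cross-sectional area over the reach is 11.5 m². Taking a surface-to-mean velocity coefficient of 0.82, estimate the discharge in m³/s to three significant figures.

v_surface = L / t̄ = 56.9 / 31.5 = 1.806 m/s
v_mean = 0.82 × 1.806 = 1.481 m/s
Q = A × v_mean = 11.5 × 1.481 = 17.03 m³/s

17.0 m³/s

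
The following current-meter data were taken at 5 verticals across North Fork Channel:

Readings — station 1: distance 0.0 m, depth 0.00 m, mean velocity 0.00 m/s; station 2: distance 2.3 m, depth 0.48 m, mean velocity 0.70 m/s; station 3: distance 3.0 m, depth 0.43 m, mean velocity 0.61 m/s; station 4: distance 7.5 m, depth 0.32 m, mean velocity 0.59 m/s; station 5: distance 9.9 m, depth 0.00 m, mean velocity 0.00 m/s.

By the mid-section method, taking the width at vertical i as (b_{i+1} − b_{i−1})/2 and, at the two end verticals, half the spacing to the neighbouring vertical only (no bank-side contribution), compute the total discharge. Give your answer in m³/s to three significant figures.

1.84 m³/s

w_2 = (3.0 − 0.0)/2 = 1.5 m; q_2 = 0.70 × 0.48 × 1.5 = 0.5040 m³/s
w_3 = (7.5 − 2.3)/2 = 2.6 m; q_3 = 0.61 × 0.43 × 2.6 = 0.6820 m³/s
w_4 = (9.9 − 3.0)/2 = 3.45 m; q_4 = 0.59 × 0.32 × 3.45 = 0.6514 m³/s
Stations 1, 5 contribute zero (depth or velocity is 0).
Q = Σ qᵢ = 1.837 m³/s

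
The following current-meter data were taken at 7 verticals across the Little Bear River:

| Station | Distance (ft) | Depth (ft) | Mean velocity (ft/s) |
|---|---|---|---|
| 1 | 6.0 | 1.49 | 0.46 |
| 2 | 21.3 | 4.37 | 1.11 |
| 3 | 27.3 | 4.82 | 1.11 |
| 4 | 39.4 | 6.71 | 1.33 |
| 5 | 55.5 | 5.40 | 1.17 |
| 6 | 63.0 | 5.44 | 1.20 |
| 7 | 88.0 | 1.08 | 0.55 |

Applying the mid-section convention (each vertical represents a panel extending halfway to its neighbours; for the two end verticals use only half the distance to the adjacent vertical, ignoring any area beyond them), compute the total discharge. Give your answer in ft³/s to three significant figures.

w_1 = (21.3 − 6.0)/2 = 7.65 ft; q_1 = 0.46 × 1.49 × 7.65 = 5.243 ft³/s
w_2 = (27.3 − 6.0)/2 = 10.65 ft; q_2 = 1.11 × 4.37 × 10.65 = 51.66 ft³/s
w_3 = (39.4 − 21.3)/2 = 9.05 ft; q_3 = 1.11 × 4.82 × 9.05 = 48.42 ft³/s
w_4 = (55.5 − 27.3)/2 = 14.1 ft; q_4 = 1.33 × 6.71 × 14.1 = 125.8 ft³/s
w_5 = (63.0 − 39.4)/2 = 11.8 ft; q_5 = 1.17 × 5.40 × 11.8 = 74.55 ft³/s
w_6 = (88.0 − 55.5)/2 = 16.25 ft; q_6 = 1.20 × 5.44 × 16.25 = 106.1 ft³/s
w_7 = (88.0 − 63.0)/2 = 12.5 ft; q_7 = 0.55 × 1.08 × 12.5 = 7.425 ft³/s
Q = Σ qᵢ = 419.2 ft³/s

419 ft³/s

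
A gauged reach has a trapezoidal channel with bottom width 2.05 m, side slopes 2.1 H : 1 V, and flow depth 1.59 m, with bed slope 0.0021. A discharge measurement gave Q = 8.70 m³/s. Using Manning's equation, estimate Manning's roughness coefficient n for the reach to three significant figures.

0.0423

A = (b + z·y)·y = (2.05 + 2.1×1.59)×1.59 = 8.569 m²
P = b + 2y√(1+z²) = 2.05 + 2×1.59×√(1+2.1²) = 9.446 m
R = A/P = 8.569/9.446 = 0.9071 m
n = (1/Q)·A·R^(2/3)·S^(1/2) = (1/8.70) × 8.569 × 0.9370 × 0.04583 = 0.04229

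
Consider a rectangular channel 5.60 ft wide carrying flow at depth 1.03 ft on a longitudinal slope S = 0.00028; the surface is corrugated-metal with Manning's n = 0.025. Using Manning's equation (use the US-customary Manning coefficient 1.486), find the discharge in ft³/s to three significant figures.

A = b·y = 5.60 × 1.03 = 5.768 ft²
P = b + 2y = 5.60 + 2×1.03 = 7.660 ft
R = A/P = 5.768/7.660 = 0.7530 ft
Q = (1.486/n)·A·R^(2/3)·S^(1/2) = (1.486/0.025) × 5.768 × 0.7530^(2/3) × 0.00028^(1/2) = 4.748 ft³/s

4.75 ft³/s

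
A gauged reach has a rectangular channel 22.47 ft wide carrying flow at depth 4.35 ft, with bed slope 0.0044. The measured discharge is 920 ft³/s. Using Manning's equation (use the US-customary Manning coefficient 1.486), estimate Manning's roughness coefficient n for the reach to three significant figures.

A = b·y = 22.47 × 4.35 = 97.74 ft²
P = b + 2y = 22.47 + 2×4.35 = 31.17 ft
R = A/P = 97.74/31.17 = 3.136 ft
n = (1.486/Q)·A·R^(2/3)·S^(1/2) = (1.486/920) × 97.74 × 2.142 × 0.06633 = 0.02244

0.0224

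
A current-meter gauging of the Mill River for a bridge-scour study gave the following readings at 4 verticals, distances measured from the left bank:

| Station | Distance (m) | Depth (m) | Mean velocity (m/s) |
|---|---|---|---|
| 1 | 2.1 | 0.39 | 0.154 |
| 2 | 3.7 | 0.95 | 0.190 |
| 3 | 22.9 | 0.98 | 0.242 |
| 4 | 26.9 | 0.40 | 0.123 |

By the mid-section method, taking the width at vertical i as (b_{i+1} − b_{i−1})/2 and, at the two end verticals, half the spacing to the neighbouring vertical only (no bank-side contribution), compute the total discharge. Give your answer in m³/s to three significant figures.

w_1 = (3.7 − 2.1)/2 = 0.8 m; q_1 = 0.154 × 0.39 × 0.8 = 0.04805 m³/s
w_2 = (22.9 − 2.1)/2 = 10.4 m; q_2 = 0.190 × 0.95 × 10.4 = 1.877 m³/s
w_3 = (26.9 − 3.7)/2 = 11.6 m; q_3 = 0.242 × 0.98 × 11.6 = 2.751 m³/s
w_4 = (26.9 − 22.9)/2 = 2 m; q_4 = 0.123 × 0.40 × 2 = 0.09840 m³/s
Q = Σ qᵢ = 4.775 m³/s

4.77 m³/s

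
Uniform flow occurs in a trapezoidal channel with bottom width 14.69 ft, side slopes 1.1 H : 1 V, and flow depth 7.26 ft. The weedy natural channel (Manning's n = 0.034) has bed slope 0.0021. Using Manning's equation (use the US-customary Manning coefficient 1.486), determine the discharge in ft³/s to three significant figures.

904 ft³/s

A = (b + z·y)·y = (14.69 + 1.1×7.26)×7.26 = 164.6 ft²
P = b + 2y√(1+z²) = 14.69 + 2×7.26×√(1+1.1²) = 36.28 ft
R = A/P = 164.6/36.28 = 4.538 ft
Q = (1.486/n)·A·R^(2/3)·S^(1/2) = (1.486/0.034) × 164.6 × 4.538^(2/3) × 0.0021^(1/2) = 903.8 ft³/s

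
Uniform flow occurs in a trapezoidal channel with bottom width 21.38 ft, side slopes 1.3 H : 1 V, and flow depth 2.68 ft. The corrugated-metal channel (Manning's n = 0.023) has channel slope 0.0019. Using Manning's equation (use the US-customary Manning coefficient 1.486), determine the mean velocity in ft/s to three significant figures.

4.78 ft/s

A = (b + z·y)·y = (21.38 + 1.3×2.68)×2.68 = 66.64 ft²
P = b + 2y√(1+z²) = 21.38 + 2×2.68×√(1+1.3²) = 30.17 ft
R = A/P = 66.64/30.17 = 2.209 ft
Q = (1.486/n)·A·R^(2/3)·S^(1/2) = (1.486/0.023) × 66.64 × 2.209^(2/3) × 0.0019^(1/2) = 318.3 ft³/s
V = Q/A = 318.3/66.64 = 4.776 ft/s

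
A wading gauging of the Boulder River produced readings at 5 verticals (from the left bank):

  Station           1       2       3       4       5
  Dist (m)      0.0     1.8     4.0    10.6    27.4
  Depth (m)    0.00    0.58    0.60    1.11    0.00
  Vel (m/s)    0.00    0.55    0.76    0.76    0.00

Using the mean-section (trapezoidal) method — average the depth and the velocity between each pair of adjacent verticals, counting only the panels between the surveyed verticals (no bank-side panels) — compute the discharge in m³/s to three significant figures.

8.83 m³/s

Panel 1-2: Δb = 1.8 m, d̄ = (0.00+0.58)/2 = 0.29, v̄ = (0.00+0.55)/2 = 0.275 → q = 1.8×0.29×0.275 = 0.1436 m³/s
Panel 2-3: Δb = 2.2 m, d̄ = (0.58+0.60)/2 = 0.59, v̄ = (0.55+0.76)/2 = 0.655 → q = 2.2×0.59×0.655 = 0.8502 m³/s
Panel 3-4: Δb = 6.6 m, d̄ = (0.60+1.11)/2 = 0.855, v̄ = (0.76+0.76)/2 = 0.76 → q = 6.6×0.855×0.76 = 4.289 m³/s
Panel 4-5: Δb = 16.8 m, d̄ = (1.11+0.00)/2 = 0.555, v̄ = (0.76+0.00)/2 = 0.38 → q = 16.8×0.555×0.38 = 3.543 m³/s
Q = Σ q = 8.826 m³/s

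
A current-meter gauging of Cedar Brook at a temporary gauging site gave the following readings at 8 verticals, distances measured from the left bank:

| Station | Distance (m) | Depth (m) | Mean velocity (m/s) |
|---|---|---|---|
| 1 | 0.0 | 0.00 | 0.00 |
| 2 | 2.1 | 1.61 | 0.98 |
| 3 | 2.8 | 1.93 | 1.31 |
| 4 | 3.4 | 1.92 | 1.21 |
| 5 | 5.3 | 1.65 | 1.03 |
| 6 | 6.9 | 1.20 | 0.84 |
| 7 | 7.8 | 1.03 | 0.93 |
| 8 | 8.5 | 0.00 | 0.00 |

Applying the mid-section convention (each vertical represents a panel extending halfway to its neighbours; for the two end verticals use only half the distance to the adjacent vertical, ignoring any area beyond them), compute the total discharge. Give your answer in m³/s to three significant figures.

11.8 m³/s

w_2 = (2.8 − 0.0)/2 = 1.4 m; q_2 = 0.98 × 1.61 × 1.4 = 2.209 m³/s
w_3 = (3.4 − 2.1)/2 = 0.65 m; q_3 = 1.31 × 1.93 × 0.65 = 1.643 m³/s
w_4 = (5.3 − 2.8)/2 = 1.25 m; q_4 = 1.21 × 1.92 × 1.25 = 2.904 m³/s
w_5 = (6.9 − 3.4)/2 = 1.75 m; q_5 = 1.03 × 1.65 × 1.75 = 2.974 m³/s
w_6 = (7.8 − 5.3)/2 = 1.25 m; q_6 = 0.84 × 1.20 × 1.25 = 1.260 m³/s
w_7 = (8.5 − 6.9)/2 = 0.8 m; q_7 = 0.93 × 1.03 × 0.8 = 0.7663 m³/s
Stations 1, 8 contribute zero (depth or velocity is 0).
Q = Σ qᵢ = 11.76 m³/s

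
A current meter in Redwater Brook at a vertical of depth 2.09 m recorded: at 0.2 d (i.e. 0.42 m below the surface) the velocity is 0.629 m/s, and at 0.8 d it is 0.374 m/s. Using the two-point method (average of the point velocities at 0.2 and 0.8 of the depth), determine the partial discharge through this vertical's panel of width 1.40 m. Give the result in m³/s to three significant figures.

v̄ = (0.629 + 0.374) / 2 = 0.5015 m/s
q = v̄ × d × w = 0.5015 × 2.09 × 1.40 = 1.467 m³/s

1.47 m³/s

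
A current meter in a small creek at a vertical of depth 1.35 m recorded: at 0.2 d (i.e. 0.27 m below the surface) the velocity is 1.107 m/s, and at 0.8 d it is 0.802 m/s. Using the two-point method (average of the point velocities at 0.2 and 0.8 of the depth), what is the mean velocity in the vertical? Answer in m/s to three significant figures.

v̄ = (1.107 + 0.802) / 2 = 0.9545 m/s

0.955 m/s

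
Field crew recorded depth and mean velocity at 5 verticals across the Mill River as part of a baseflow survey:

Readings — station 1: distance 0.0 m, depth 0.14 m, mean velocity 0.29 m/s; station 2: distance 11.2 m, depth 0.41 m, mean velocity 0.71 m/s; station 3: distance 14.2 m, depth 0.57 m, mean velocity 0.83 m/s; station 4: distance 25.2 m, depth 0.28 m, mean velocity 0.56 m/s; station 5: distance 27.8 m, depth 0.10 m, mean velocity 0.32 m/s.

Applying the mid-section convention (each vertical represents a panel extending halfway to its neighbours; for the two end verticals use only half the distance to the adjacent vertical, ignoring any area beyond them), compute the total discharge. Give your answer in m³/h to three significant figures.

24200 m³/h

w_1 = (11.2 − 0.0)/2 = 5.6 m; q_1 = 0.29 × 0.14 × 5.6 = 0.2274 m³/s
w_2 = (14.2 − 0.0)/2 = 7.1 m; q_2 = 0.71 × 0.41 × 7.1 = 2.067 m³/s
w_3 = (25.2 − 11.2)/2 = 7 m; q_3 = 0.83 × 0.57 × 7 = 3.312 m³/s
w_4 = (27.8 − 14.2)/2 = 6.8 m; q_4 = 0.56 × 0.28 × 6.8 = 1.066 m³/s
w_5 = (27.8 − 25.2)/2 = 1.3 m; q_5 = 0.32 × 0.10 × 1.3 = 0.04160 m³/s
Q = Σ qᵢ = 6.714 m³/s
= 6.714 × 3600 = 24170 m³/h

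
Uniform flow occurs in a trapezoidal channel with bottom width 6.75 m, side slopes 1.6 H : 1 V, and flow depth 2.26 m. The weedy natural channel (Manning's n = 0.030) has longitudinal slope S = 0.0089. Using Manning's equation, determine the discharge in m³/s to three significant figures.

A = (b + z·y)·y = (6.75 + 1.6×2.26)×2.26 = 23.43 m²
P = b + 2y√(1+z²) = 6.75 + 2×2.26×√(1+1.6²) = 15.28 m
R = A/P = 23.43/15.28 = 1.533 m
Q = (1/n)·A·R^(2/3)·S^(1/2) = (1/0.030) × 23.43 × 1.533^(2/3) × 0.0089^(1/2) = 97.96 m³/s

98.0 m³/s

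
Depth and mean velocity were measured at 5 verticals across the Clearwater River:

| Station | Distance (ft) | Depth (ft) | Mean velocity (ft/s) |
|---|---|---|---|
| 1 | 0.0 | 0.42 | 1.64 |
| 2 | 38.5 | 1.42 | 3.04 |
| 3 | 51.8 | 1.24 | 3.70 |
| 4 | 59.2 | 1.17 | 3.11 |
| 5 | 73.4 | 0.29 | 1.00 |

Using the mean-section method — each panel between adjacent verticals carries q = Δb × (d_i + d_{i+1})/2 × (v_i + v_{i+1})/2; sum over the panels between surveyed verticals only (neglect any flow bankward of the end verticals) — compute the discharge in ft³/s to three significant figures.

Panel 1-2: Δb = 38.5 ft, d̄ = (0.42+1.42)/2 = 0.92, v̄ = (1.64+3.04)/2 = 2.34 → q = 38.5×0.92×2.34 = 82.88 ft³/s
Panel 2-3: Δb = 13.3 ft, d̄ = (1.42+1.24)/2 = 1.33, v̄ = (3.04+3.70)/2 = 3.37 → q = 13.3×1.33×3.37 = 59.61 ft³/s
Panel 3-4: Δb = 7.4 ft, d̄ = (1.24+1.17)/2 = 1.205, v̄ = (3.70+3.11)/2 = 3.405 → q = 7.4×1.205×3.405 = 30.36 ft³/s
Panel 4-5: Δb = 14.2 ft, d̄ = (1.17+0.29)/2 = 0.73, v̄ = (3.11+1.00)/2 = 2.055 → q = 14.2×0.73×2.055 = 21.30 ft³/s
Q = Σ q = 194.2 ft³/s

194 ft³/s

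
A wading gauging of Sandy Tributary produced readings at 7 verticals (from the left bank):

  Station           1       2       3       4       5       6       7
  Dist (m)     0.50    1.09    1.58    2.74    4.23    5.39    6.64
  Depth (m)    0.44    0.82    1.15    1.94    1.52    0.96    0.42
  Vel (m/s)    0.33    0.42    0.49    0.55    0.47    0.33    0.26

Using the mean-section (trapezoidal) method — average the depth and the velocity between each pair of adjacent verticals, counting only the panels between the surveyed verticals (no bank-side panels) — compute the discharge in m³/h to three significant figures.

12400 m³/h

Panel 1-2: Δb = 0.59 m, d̄ = (0.44+0.82)/2 = 0.63, v̄ = (0.33+0.42)/2 = 0.375 → q = 0.59×0.63×0.375 = 0.1394 m³/s
Panel 2-3: Δb = 0.49 m, d̄ = (0.82+1.15)/2 = 0.985, v̄ = (0.42+0.49)/2 = 0.455 → q = 0.49×0.985×0.455 = 0.2196 m³/s
Panel 3-4: Δb = 1.16 m, d̄ = (1.15+1.94)/2 = 1.545, v̄ = (0.49+0.55)/2 = 0.52 → q = 1.16×1.545×0.52 = 0.9319 m³/s
Panel 4-5: Δb = 1.49 m, d̄ = (1.94+1.52)/2 = 1.73, v̄ = (0.55+0.47)/2 = 0.51 → q = 1.49×1.73×0.51 = 1.315 m³/s
Panel 5-6: Δb = 1.16 m, d̄ = (1.52+0.96)/2 = 1.24, v̄ = (0.47+0.33)/2 = 0.4 → q = 1.16×1.24×0.4 = 0.5754 m³/s
Panel 6-7: Δb = 1.25 m, d̄ = (0.96+0.42)/2 = 0.69, v̄ = (0.33+0.26)/2 = 0.295 → q = 1.25×0.69×0.295 = 0.2544 m³/s
Q = Σ q = 3.435 m³/s
= 3.435 × 3600 = 12370 m³/h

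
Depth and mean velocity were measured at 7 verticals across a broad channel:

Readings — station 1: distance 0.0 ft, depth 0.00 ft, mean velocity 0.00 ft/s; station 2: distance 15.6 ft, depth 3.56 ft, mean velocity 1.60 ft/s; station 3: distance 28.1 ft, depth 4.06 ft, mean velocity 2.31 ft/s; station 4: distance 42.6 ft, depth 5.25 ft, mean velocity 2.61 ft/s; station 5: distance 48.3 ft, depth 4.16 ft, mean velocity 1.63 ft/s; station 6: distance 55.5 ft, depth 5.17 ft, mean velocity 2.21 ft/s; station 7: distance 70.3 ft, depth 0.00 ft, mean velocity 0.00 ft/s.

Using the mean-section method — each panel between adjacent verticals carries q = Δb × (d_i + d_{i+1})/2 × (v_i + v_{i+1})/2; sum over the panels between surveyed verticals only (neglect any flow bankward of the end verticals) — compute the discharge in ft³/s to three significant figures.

445 ft³/s

Panel 1-2: Δb = 15.6 ft, d̄ = (0.00+3.56)/2 = 1.78, v̄ = (0.00+1.60)/2 = 0.8 → q = 15.6×1.78×0.8 = 22.21 ft³/s
Panel 2-3: Δb = 12.5 ft, d̄ = (3.56+4.06)/2 = 3.81, v̄ = (1.60+2.31)/2 = 1.955 → q = 12.5×3.81×1.955 = 93.11 ft³/s
Panel 3-4: Δb = 14.5 ft, d̄ = (4.06+5.25)/2 = 4.655, v̄ = (2.31+2.61)/2 = 2.46 → q = 14.5×4.655×2.46 = 166.0 ft³/s
Panel 4-5: Δb = 5.7 ft, d̄ = (5.25+4.16)/2 = 4.705, v̄ = (2.61+1.63)/2 = 2.12 → q = 5.7×4.705×2.12 = 56.86 ft³/s
Panel 5-6: Δb = 7.2 ft, d̄ = (4.16+5.17)/2 = 4.665, v̄ = (1.63+2.21)/2 = 1.92 → q = 7.2×4.665×1.92 = 64.49 ft³/s
Panel 6-7: Δb = 14.8 ft, d̄ = (5.17+0.00)/2 = 2.585, v̄ = (2.21+0.00)/2 = 1.105 → q = 14.8×2.585×1.105 = 42.28 ft³/s
Q = Σ q = 445.0 ft³/s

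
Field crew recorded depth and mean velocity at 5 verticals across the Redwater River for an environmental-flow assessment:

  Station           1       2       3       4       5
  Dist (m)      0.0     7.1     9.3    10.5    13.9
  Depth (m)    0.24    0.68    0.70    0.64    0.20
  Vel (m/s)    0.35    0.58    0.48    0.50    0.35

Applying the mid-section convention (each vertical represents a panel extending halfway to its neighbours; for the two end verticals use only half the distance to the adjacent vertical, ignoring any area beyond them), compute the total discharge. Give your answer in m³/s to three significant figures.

3.56 m³/s

w_1 = (7.1 − 0.0)/2 = 3.55 m; q_1 = 0.35 × 0.24 × 3.55 = 0.2982 m³/s
w_2 = (9.3 − 0.0)/2 = 4.65 m; q_2 = 0.58 × 0.68 × 4.65 = 1.834 m³/s
w_3 = (10.5 − 7.1)/2 = 1.7 m; q_3 = 0.48 × 0.70 × 1.7 = 0.5712 m³/s
w_4 = (13.9 − 9.3)/2 = 2.3 m; q_4 = 0.50 × 0.64 × 2.3 = 0.7360 m³/s
w_5 = (13.9 − 10.5)/2 = 1.7 m; q_5 = 0.35 × 0.20 × 1.7 = 0.1190 m³/s
Q = Σ qᵢ = 3.558 m³/s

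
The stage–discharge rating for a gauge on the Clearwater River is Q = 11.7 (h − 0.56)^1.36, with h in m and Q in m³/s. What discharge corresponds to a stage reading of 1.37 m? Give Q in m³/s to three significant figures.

8.78 m³/s

Q = 11.7 × (1.37 − 0.56)^1.36 = 11.7 × 0.81^1.36 = 8.785 m³/s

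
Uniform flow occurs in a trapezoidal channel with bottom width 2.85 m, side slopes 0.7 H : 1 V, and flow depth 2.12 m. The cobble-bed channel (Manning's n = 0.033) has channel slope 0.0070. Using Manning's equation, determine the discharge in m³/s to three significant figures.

25.5 m³/s

A = (b + z·y)·y = (2.85 + 0.7×2.12)×2.12 = 9.188 m²
P = b + 2y√(1+z²) = 2.85 + 2×2.12×√(1+0.7²) = 8.026 m
R = A/P = 9.188/8.026 = 1.145 m
Q = (1/n)·A·R^(2/3)·S^(1/2) = (1/0.033) × 9.188 × 1.145^(2/3) × 0.0070^(1/2) = 25.49 m³/s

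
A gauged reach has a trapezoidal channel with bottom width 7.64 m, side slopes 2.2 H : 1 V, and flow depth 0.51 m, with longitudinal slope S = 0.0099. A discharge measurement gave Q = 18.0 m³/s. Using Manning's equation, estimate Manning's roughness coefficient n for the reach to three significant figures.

A = (b + z·y)·y = (7.64 + 2.2×0.51)×0.51 = 4.469 m²
P = b + 2y√(1+z²) = 7.64 + 2×0.51×√(1+2.2²) = 10.10 m
R = A/P = 4.469/10.10 = 0.4422 m
n = (1/Q)·A·R^(2/3)·S^(1/2) = (1/18.0) × 4.469 × 0.5804 × 0.09950 = 0.01434

0.0143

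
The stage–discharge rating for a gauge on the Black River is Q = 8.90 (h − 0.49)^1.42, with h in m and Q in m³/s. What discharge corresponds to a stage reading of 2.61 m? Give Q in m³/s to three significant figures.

25.9 m³/s

Q = 8.90 × (2.61 − 0.49)^1.42 = 8.90 × 2.12^1.42 = 25.87 m³/s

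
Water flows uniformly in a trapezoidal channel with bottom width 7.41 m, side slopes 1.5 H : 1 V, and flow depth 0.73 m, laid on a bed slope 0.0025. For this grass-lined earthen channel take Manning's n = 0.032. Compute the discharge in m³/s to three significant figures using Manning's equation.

A = (b + z·y)·y = (7.41 + 1.5×0.73)×0.73 = 6.209 m²
P = b + 2y√(1+z²) = 7.41 + 2×0.73×√(1+1.5²) = 10.04 m
R = A/P = 6.209/10.04 = 0.6183 m
Q = (1/n)·A·R^(2/3)·S^(1/2) = (1/0.032) × 6.209 × 0.6183^(2/3) × 0.0025^(1/2) = 7.040 m³/s

7.04 m³/s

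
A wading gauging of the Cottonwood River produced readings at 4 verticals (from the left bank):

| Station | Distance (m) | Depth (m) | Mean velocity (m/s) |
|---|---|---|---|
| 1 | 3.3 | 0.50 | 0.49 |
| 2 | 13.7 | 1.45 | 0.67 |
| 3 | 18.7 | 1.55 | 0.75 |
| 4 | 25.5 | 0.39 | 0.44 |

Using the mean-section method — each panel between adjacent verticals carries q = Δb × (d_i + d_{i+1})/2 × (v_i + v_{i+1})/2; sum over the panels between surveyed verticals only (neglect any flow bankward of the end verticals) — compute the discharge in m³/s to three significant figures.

Panel 1-2: Δb = 10.4 m, d̄ = (0.50+1.45)/2 = 0.975, v̄ = (0.49+0.67)/2 = 0.58 → q = 10.4×0.975×0.58 = 5.881 m³/s
Panel 2-3: Δb = 5 m, d̄ = (1.45+1.55)/2 = 1.5, v̄ = (0.67+0.75)/2 = 0.71 → q = 5×1.5×0.71 = 5.325 m³/s
Panel 3-4: Δb = 6.8 m, d̄ = (1.55+0.39)/2 = 0.97, v̄ = (0.75+0.44)/2 = 0.595 → q = 6.8×0.97×0.595 = 3.925 m³/s
Q = Σ q = 15.13 m³/s

15.1 m³/s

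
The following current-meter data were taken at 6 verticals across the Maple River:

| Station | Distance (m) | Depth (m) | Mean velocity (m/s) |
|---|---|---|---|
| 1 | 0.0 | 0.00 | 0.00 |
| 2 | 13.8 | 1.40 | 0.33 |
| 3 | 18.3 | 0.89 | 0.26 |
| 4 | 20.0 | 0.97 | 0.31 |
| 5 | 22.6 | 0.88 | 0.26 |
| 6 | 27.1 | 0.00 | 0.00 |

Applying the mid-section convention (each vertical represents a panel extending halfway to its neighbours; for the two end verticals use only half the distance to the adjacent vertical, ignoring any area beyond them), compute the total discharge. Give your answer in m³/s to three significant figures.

w_2 = (18.3 − 0.0)/2 = 9.15 m; q_2 = 0.33 × 1.40 × 9.15 = 4.227 m³/s
w_3 = (20.0 − 13.8)/2 = 3.1 m; q_3 = 0.26 × 0.89 × 3.1 = 0.7173 m³/s
w_4 = (22.6 − 18.3)/2 = 2.15 m; q_4 = 0.31 × 0.97 × 2.15 = 0.6465 m³/s
w_5 = (27.1 − 20.0)/2 = 3.55 m; q_5 = 0.26 × 0.88 × 3.55 = 0.8122 m³/s
Stations 1, 6 contribute zero (depth or velocity is 0).
Q = Σ qᵢ = 6.403 m³/s

6.40 m³/s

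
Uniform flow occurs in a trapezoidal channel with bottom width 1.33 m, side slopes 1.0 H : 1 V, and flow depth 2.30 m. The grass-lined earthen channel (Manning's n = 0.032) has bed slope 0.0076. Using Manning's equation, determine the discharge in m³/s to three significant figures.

A = (b + z·y)·y = (1.33 + 1.0×2.30)×2.30 = 8.349 m²
P = b + 2y√(1+z²) = 1.33 + 2×2.30×√(1+1.0²) = 7.835 m
R = A/P = 8.349/7.835 = 1.066 m
Q = (1/n)·A·R^(2/3)·S^(1/2) = (1/0.032) × 8.349 × 1.066^(2/3) × 0.0076^(1/2) = 23.73 m³/s

23.7 m³/s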